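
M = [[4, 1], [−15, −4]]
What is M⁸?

[[1, 0], [0, 1]]

M² = I (check: tr M = 0 and det M = −1), so M⁸ = I since 8 is even.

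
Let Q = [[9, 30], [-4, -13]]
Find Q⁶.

tr Q = -4 and det Q = 3, so the characteristic polynomial is λ² − (-4)λ + (3) with roots -3 and -1.
Eigenvectors give P = [[-5, -3], [2, 1]] with P⁻¹ = [[1, 3], [-2, -5]], and Q = P·diag(-3, -1)·P⁻¹.
Then Q⁶ = P·diag(729, 1)·P⁻¹ = [[-3645, -3], [1458, 1]] · [[1, 3], [-2, -5]] = [[-3639, -10920], [1456, 4369]].

[[-3639, -10920], [1456, 4369]]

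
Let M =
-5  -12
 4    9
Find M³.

tr M = 4 and det M = 3, so the characteristic polynomial is λ² − (4)λ + (3) with roots 1 and 3.
Eigenvectors give P = [[2, -3], [-1, 2]] with P⁻¹ = [[2, 3], [1, 2]], and M = P·diag(1, 3)·P⁻¹.
Then M³ = P·diag(1, 27)·P⁻¹ = [[2, -81], [-1, 54]] · [[2, 3], [1, 2]] = [[-77, -156], [52, 105]].

[[-77, -156], [52, 105]]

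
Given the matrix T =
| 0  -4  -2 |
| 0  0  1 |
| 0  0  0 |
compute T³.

T is strictly triangular, hence nilpotent: T³ = 0, so T³ = 0.

[[0, 0, 0], [0, 0, 0], [0, 0, 0]]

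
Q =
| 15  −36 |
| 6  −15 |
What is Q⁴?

tr Q = 0 and det Q = −9, so the characteristic polynomial is λ² − (0)λ + (−9) with roots 3 and −3.
Eigenvectors give P = [[3, 2], [1, 1]] with P⁻¹ = [[1, −2], [−1, 3]], and Q = P·diag(3, −3)·P⁻¹.
Then Q⁴ = P·diag(81, 81)·P⁻¹ = [[243, 162], [81, 81]] · [[1, −2], [−1, 3]] = [[81, 0], [0, 81]].

[[81, 0], [0, 81]]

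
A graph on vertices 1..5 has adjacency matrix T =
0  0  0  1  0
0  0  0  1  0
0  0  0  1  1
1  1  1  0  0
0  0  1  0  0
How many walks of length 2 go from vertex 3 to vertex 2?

1

The number of length-2 walks from vertex 3 to vertex 2 is entry (3,2) of T², where T is the adjacency matrix.
T² = [[1, 1, 1, 0, 0], [1, 1, 1, 0, 0], [1, 1, 2, 0, 0], [0, 0, 0, 3, 1], [0, 0, 0, 1, 1]]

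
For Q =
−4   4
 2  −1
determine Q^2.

[[24, −20], [−10, 9]]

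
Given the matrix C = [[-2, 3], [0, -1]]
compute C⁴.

[[16, -45], [0, 1]]

C² = [[4, -9], [0, 1]]
C³ = [[-8, 21], [0, -1]]
C⁴ = [[16, -45], [0, 1]]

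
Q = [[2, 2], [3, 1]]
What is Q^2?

[[10, 6], [9, 7]]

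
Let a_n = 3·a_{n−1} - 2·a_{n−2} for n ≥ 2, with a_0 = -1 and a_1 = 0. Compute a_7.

With companion matrix T = [[3, -2], [1, 0]], [a_n, a_{n−1}]ᵀ = T·[a_{n−1}, a_{n−2}]ᵀ, so [a_7, a_6]ᵀ = T⁶·[a_1, a_0]ᵀ.
T⁶ = [[127, -126], [63, -62]], giving [a_7, a_6]ᵀ = [[126], [62]].

126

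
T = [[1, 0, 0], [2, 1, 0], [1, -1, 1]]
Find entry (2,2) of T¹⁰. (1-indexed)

T = I + N where N = [[0, 0, 0], [2, 0, 0], [1, -1, 0]] is strictly lower-triangular, so N³ = 0.
(I + N)¹⁰ = I + 10·N + 45·N² = [[1, 0, 0], [20, 1, 0], [-80, -10, 1]].

1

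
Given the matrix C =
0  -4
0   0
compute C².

[[0, 0], [0, 0]]

C is strictly triangular, hence nilpotent: C² = 0, so C² = 0.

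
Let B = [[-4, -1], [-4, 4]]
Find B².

[[20, 0], [0, 20]]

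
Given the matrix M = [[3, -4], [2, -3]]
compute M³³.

M² = I (check: tr M = 0 and det M = -1), so M³³ = M since 33 is odd.

[[3, -4], [2, -3]]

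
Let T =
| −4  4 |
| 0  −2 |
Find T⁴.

T² = [[16, −24], [0, 4]]
T³ = [[−64, 112], [0, −8]]
T⁴ = [[256, −480], [0, 16]]

[[256, −480], [0, 16]]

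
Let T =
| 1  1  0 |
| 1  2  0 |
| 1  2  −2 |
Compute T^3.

T^2 = [[2, 3, 0], [3, 5, 0], [1, 1, 4]]
T^3 = [[5, 8, 0], [8, 13, 0], [6, 11, −8]]

[[5, 8, 0], [8, 13, 0], [6, 11, −8]]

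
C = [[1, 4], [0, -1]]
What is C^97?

[[1, 4], [0, -1]]

C² = I (check: tr C = 0 and det C = -1), so C^97 = C since 97 is odd.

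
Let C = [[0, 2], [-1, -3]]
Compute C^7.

tr C = -3 and det C = 2, so the characteristic polynomial is λ² − (-3)λ + (2) with roots -2 and -1.
Eigenvectors give P = [[-1, 2], [1, -1]] with P⁻¹ = [[1, 2], [1, 1]], and C = P·diag(-2, -1)·P⁻¹.
Then C^7 = P·diag(-128, -1)·P⁻¹ = [[128, -2], [-128, 1]] · [[1, 2], [1, 1]] = [[126, 254], [-127, -255]].

[[126, 254], [-127, -255]]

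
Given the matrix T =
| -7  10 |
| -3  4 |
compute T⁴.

[[91, -150], [45, -74]]

tr T = -3 and det T = 2, so the characteristic polynomial is λ² − (-3)λ + (2) with roots -2 and -1.
Eigenvectors give P = [[2, -5], [1, -3]] with P⁻¹ = [[3, -5], [1, -2]], and T = P·diag(-2, -1)·P⁻¹.
Then T⁴ = P·diag(16, 1)·P⁻¹ = [[32, -5], [16, -3]] · [[3, -5], [1, -2]] = [[91, -150], [45, -74]].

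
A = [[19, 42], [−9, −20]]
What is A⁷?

[[775, 1806], [−387, −902]]

tr A = −1 and det A = −2, so the characteristic polynomial is λ² − (−1)λ + (−2) with roots 1 and −2.
Eigenvectors give P = [[7, −2], [−3, 1]] with P⁻¹ = [[1, 2], [3, 7]], and A = P·diag(1, −2)·P⁻¹.
Then A⁷ = P·diag(1, −128)·P⁻¹ = [[7, 256], [−3, −128]] · [[1, 2], [3, 7]] = [[775, 1806], [−387, −902]].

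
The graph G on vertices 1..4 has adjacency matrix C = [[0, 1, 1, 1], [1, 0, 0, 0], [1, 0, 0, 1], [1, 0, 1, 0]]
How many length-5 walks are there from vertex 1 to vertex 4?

17

The number of length-5 walks from vertex 1 to vertex 4 is entry (1,4) of C⁵, where C is the adjacency matrix.
C² = [[3, 0, 1, 1], [0, 1, 1, 1], [1, 1, 2, 1], [1, 1, 1, 2]]
C³ = [[2, 3, 4, 4], [3, 0, 1, 1], [4, 1, 2, 3], [4, 1, 3, 2]]
C⁴ = [[11, 2, 6, 6], [2, 3, 4, 4], [6, 4, 7, 6], [6, 4, 6, 7]]
C⁵ = [[14, 11, 17, 17], [11, 2, 6, 6], [17, 6, 12, 13], [17, 6, 13, 12]]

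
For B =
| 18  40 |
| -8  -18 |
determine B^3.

tr B = 0 and det B = -4, so the characteristic polynomial is λ² − (0)λ + (-4) with roots 2 and -2.
Eigenvectors give P = [[-5, 2], [2, -1]] with P⁻¹ = [[-1, -2], [-2, -5]], and B = P·diag(2, -2)·P⁻¹.
Then B^3 = P·diag(8, -8)·P⁻¹ = [[-40, -16], [16, 8]] · [[-1, -2], [-2, -5]] = [[72, 160], [-32, -72]].

[[72, 160], [-32, -72]]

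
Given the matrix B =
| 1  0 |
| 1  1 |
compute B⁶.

[[1, 0], [6, 1]]

B = I + N where N = [[0, 0], [1, 0]] is strictly lower-triangular, so N² = 0.
(I + N)⁶ = I + 6·N = [[1, 0], [6, 1]].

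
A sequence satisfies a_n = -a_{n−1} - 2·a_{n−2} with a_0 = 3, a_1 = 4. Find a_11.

26

With companion matrix B = [[-1, -2], [1, 0]], [a_n, a_{n−1}]ᵀ = B·[a_{n−1}, a_{n−2}]ᵀ, so [a_11, a_10]ᵀ = B¹⁰·[a_1, a_0]ᵀ.
B¹⁰ = [[23, -22], [11, 34]], giving [a_11, a_10]ᵀ = [[26], [146]].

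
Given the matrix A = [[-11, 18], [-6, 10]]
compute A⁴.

[[61, -90], [30, -44]]

tr A = -1 and det A = -2, so the characteristic polynomial is λ² − (-1)λ + (-2) with roots -2 and 1.
Eigenvectors give P = [[2, -3], [1, -2]] with P⁻¹ = [[2, -3], [1, -2]], and A = P·diag(-2, 1)·P⁻¹.
Then A⁴ = P·diag(16, 1)·P⁻¹ = [[32, -3], [16, -2]] · [[2, -3], [1, -2]] = [[61, -90], [30, -44]].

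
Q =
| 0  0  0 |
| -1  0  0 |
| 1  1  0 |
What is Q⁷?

Q is strictly triangular, hence nilpotent: Q³ = 0, so Q⁷ = 0.

[[0, 0, 0], [0, 0, 0], [0, 0, 0]]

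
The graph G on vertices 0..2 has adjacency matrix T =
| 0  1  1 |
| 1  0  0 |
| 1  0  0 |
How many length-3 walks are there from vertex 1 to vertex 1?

0

The number of length-3 walks from vertex 1 to vertex 1 is entry (1,1) of T^3, where T is the adjacency matrix.
T^2 = [[2, 0, 0], [0, 1, 1], [0, 1, 1]]
T^3 = [[0, 2, 2], [2, 0, 0], [2, 0, 0]]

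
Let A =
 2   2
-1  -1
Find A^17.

[[2, 2], [-1, -1]]

A² = A (a projection; rank 1, trace 1), so A^17 = A.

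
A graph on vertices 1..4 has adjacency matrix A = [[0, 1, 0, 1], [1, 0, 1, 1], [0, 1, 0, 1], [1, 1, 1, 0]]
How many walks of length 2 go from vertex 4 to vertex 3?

The number of length-2 walks from vertex 4 to vertex 3 is entry (4,3) of A^2, where A is the adjacency matrix.
A^2 = [[2, 1, 2, 1], [1, 3, 1, 2], [2, 1, 2, 1], [1, 2, 1, 3]]

1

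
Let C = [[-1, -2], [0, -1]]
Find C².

[[1, 4], [0, 1]]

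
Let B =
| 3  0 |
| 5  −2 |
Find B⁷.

tr B = 1 and det B = −6, so the characteristic polynomial is λ² − (1)λ + (−6) with roots −2 and 3.
Eigenvectors give P = [[0, 1], [−1, 1]] with P⁻¹ = [[1, −1], [1, 0]], and B = P·diag(−2, 3)·P⁻¹.
Then B⁷ = P·diag(−128, 2187)·P⁻¹ = [[0, 2187], [128, 2187]] · [[1, −1], [1, 0]] = [[2187, 0], [2315, −128]].

[[2187, 0], [2315, −128]]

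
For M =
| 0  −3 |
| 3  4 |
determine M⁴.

[[−63, 24], [−24, −95]]

M² = [[−9, −12], [12, 7]]
M³ = [[−36, −21], [21, −8]]
M⁴ = [[−63, 24], [−24, −95]]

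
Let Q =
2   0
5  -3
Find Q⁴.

[[16, 0], [-65, 81]]

tr Q = -1 and det Q = -6, so the characteristic polynomial is λ² − (-1)λ + (-6) with roots 2 and -3.
Eigenvectors give P = [[1, 0], [1, -1]] with P⁻¹ = [[1, 0], [1, -1]], and Q = P·diag(2, -3)·P⁻¹.
Then Q⁴ = P·diag(16, 81)·P⁻¹ = [[16, 0], [16, -81]] · [[1, 0], [1, -1]] = [[16, 0], [-65, 81]].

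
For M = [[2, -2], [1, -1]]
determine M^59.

[[2, -2], [1, -1]]

M² = M (a projection; rank 1, trace 1), so M^59 = M.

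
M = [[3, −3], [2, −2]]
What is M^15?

[[3, −3], [2, −2]]

M² = M (a projection; rank 1, trace 1), so M^15 = M.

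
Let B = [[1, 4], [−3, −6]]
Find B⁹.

tr B = −5 and det B = 6, so the characteristic polynomial is λ² − (−5)λ + (6) with roots −2 and −3.
Eigenvectors give P = [[4, −1], [−3, 1]] with P⁻¹ = [[1, 1], [3, 4]], and B = P·diag(−2, −3)·P⁻¹.
Then B⁹ = P·diag(−512, −19683)·P⁻¹ = [[−2048, 19683], [1536, −19683]] · [[1, 1], [3, 4]] = [[57001, 76684], [−57513, −77196]].

[[57001, 76684], [−57513, −77196]]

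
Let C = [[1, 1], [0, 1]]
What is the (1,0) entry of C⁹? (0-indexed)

C = I + N where N = [[0, 1], [0, 0]] is strictly upper-triangular, so N² = 0.
(I + N)⁹ = I + 9·N = [[1, 9], [0, 1]].

0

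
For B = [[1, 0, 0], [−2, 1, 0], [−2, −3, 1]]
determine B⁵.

[[1, 0, 0], [−10, 1, 0], [50, −15, 1]]

B = I + N where N = [[0, 0, 0], [−2, 0, 0], [−2, −3, 0]] is strictly lower-triangular, so N³ = 0.
(I + N)⁵ = I + 5·N + 10·N² = [[1, 0, 0], [−10, 1, 0], [50, −15, 1]].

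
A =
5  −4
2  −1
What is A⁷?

tr A = 4 and det A = 3, so the characteristic polynomial is λ² − (4)λ + (3) with roots 1 and 3.
Eigenvectors give P = [[1, −2], [1, −1]] with P⁻¹ = [[−1, 2], [−1, 1]], and A = P·diag(1, 3)·P⁻¹.
Then A⁷ = P·diag(1, 2187)·P⁻¹ = [[1, −4374], [1, −2187]] · [[−1, 2], [−1, 1]] = [[4373, −4372], [2186, −2185]].

[[4373, −4372], [2186, −2185]]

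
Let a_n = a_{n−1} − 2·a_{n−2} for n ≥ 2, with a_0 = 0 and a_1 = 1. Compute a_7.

With companion matrix B = [[1, −2], [1, 0]], [a_n, a_{n−1}]ᵀ = B·[a_{n−1}, a_{n−2}]ᵀ, so [a_7, a_6]ᵀ = B⁶·[a_1, a_0]ᵀ.
B⁶ = [[7, −10], [5, 2]], giving [a_7, a_6]ᵀ = [[7], [5]].

7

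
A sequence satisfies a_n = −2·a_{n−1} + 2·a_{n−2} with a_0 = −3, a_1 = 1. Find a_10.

−21376

With companion matrix B = [[−2, 2], [1, 0]], [a_n, a_{n−1}]ᵀ = B·[a_{n−1}, a_{n−2}]ᵀ, so [a_10, a_9]ᵀ = B⁹·[a_1, a_0]ᵀ.
B⁹ = [[−6688, 4896], [2448, −1792]], giving [a_10, a_9]ᵀ = [[−21376], [7824]].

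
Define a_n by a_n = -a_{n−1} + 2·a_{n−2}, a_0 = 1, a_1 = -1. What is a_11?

With companion matrix M = [[-1, 2], [1, 0]], [a_n, a_{n−1}]ᵀ = M·[a_{n−1}, a_{n−2}]ᵀ, so [a_11, a_10]ᵀ = M¹⁰·[a_1, a_0]ᵀ.
M¹⁰ = [[683, -682], [-341, 342]], giving [a_11, a_10]ᵀ = [[-1365], [683]].

-1365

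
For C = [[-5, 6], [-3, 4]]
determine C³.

[[-17, 18], [-9, 10]]

tr C = -1 and det C = -2, so the characteristic polynomial is λ² − (-1)λ + (-2) with roots 1 and -2.
Eigenvectors give P = [[-1, 2], [-1, 1]] with P⁻¹ = [[1, -2], [1, -1]], and C = P·diag(1, -2)·P⁻¹.
Then C³ = P·diag(1, -8)·P⁻¹ = [[-1, -16], [-1, -8]] · [[1, -2], [1, -1]] = [[-17, 18], [-9, 10]].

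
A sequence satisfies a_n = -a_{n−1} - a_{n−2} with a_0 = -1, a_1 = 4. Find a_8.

With companion matrix T = [[-1, -1], [1, 0]], [a_n, a_{n−1}]ᵀ = T·[a_{n−1}, a_{n−2}]ᵀ, so [a_8, a_7]ᵀ = T⁷·[a_1, a_0]ᵀ.
T⁷ = [[-1, -1], [1, 0]], giving [a_8, a_7]ᵀ = [[-3], [4]].

-3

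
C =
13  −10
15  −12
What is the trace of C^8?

tr C = 1 and det C = −6, so the characteristic polynomial is λ² − (1)λ + (−6) with roots −2 and 3.
Eigenvectors give P = [[−2, 1], [−3, 1]] with P⁻¹ = [[1, −1], [3, −2]], and C = P·diag(−2, 3)·P⁻¹.
Then C^8 = P·diag(256, 6561)·P⁻¹ = [[−512, 6561], [−768, 6561]] · [[1, −1], [3, −2]] = [[19171, −12610], [18915, −12354]].

6817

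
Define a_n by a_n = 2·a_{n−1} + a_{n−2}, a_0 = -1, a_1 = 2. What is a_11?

With companion matrix M = [[2, 1], [1, 0]], [a_n, a_{n−1}]ᵀ = M·[a_{n−1}, a_{n−2}]ᵀ, so [a_11, a_10]ᵀ = M^10·[a_1, a_0]ᵀ.
M^10 = [[5741, 2378], [2378, 985]], giving [a_11, a_10]ᵀ = [[9104], [3771]].

9104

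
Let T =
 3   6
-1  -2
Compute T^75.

T² = T (a projection; rank 1, trace 1), so T^75 = T.

[[3, 6], [-1, -2]]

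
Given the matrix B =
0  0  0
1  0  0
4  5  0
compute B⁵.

[[0, 0, 0], [0, 0, 0], [0, 0, 0]]

B is strictly triangular, hence nilpotent: B³ = 0, so B⁵ = 0.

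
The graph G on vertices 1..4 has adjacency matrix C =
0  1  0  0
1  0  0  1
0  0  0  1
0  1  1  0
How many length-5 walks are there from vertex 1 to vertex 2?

The number of length-5 walks from vertex 1 to vertex 2 is entry (1,2) of C⁵, where C is the adjacency matrix.
C² = [[1, 0, 0, 1], [0, 2, 1, 0], [0, 1, 1, 0], [1, 0, 0, 2]]
C³ = [[0, 2, 1, 0], [2, 0, 0, 3], [1, 0, 0, 2], [0, 3, 2, 0]]
C⁴ = [[2, 0, 0, 3], [0, 5, 3, 0], [0, 3, 2, 0], [3, 0, 0, 5]]
C⁵ = [[0, 5, 3, 0], [5, 0, 0, 8], [3, 0, 0, 5], [0, 8, 5, 0]]

5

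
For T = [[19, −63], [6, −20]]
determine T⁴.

[[−89, 315], [−30, 106]]

tr T = −1 and det T = −2, so the characteristic polynomial is λ² − (−1)λ + (−2) with roots 1 and −2.
Eigenvectors give P = [[7, −3], [2, −1]] with P⁻¹ = [[1, −3], [2, −7]], and T = P·diag(1, −2)·P⁻¹.
Then T⁴ = P·diag(1, 16)·P⁻¹ = [[7, −48], [2, −16]] · [[1, −3], [2, −7]] = [[−89, 315], [−30, 106]].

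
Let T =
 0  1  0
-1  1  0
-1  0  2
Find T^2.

[[-1, 1, 0], [-1, 0, 0], [-2, -1, 4]]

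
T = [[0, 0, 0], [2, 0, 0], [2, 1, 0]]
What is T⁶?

T is strictly triangular, hence nilpotent: T³ = 0, so T⁶ = 0.

[[0, 0, 0], [0, 0, 0], [0, 0, 0]]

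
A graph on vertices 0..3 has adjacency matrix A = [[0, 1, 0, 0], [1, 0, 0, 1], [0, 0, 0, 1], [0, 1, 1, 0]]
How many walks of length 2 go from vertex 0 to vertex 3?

The number of length-2 walks from vertex 0 to vertex 3 is entry (0,3) of A², where A is the adjacency matrix.
A² = [[1, 0, 0, 1], [0, 2, 1, 0], [0, 1, 1, 0], [1, 0, 0, 2]]

1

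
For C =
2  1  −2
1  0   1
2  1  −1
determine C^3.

C^2 = [[1, 0, −1], [4, 2, −3], [3, 1, −2]]
C^3 = [[0, 0, −1], [4, 1, −3], [3, 1, −3]]

[[0, 0, −1], [4, 1, −3], [3, 1, −3]]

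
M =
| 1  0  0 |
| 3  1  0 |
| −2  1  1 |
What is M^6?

M = I + N where N = [[0, 0, 0], [3, 0, 0], [−2, 1, 0]] is strictly lower-triangular, so N^3 = 0.
(I + N)^6 = I + 6·N + 15·N^2 = [[1, 0, 0], [18, 1, 0], [33, 6, 1]].

[[1, 0, 0], [18, 1, 0], [33, 6, 1]]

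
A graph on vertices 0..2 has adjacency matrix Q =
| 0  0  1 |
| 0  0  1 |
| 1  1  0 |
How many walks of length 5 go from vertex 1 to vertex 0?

The number of length-5 walks from vertex 1 to vertex 0 is entry (1,0) of Q⁵, where Q is the adjacency matrix.
Q² = [[1, 1, 0], [1, 1, 0], [0, 0, 2]]
Q³ = [[0, 0, 2], [0, 0, 2], [2, 2, 0]]
Q⁴ = [[2, 2, 0], [2, 2, 0], [0, 0, 4]]
Q⁵ = [[0, 0, 4], [0, 0, 4], [4, 4, 0]]

0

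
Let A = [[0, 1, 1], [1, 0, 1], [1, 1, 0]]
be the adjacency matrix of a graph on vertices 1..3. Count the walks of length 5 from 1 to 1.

The number of length-5 walks from vertex 1 to vertex 1 is entry (1,1) of A^5, where A is the adjacency matrix.
A^2 = [[2, 1, 1], [1, 2, 1], [1, 1, 2]]
A^3 = [[2, 3, 3], [3, 2, 3], [3, 3, 2]]
A^4 = [[6, 5, 5], [5, 6, 5], [5, 5, 6]]
A^5 = [[10, 11, 11], [11, 10, 11], [11, 11, 10]]

10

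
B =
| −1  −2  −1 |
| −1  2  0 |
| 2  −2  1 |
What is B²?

[[1, 0, 0], [−1, 6, 1], [2, −10, −1]]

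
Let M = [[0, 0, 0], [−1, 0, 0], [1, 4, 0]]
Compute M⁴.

M is strictly triangular, hence nilpotent: M³ = 0, so M⁴ = 0.

[[0, 0, 0], [0, 0, 0], [0, 0, 0]]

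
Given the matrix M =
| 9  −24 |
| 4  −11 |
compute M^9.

[[39369, −118104], [19684, −59051]]

tr M = −2 and det M = −3, so the characteristic polynomial is λ² − (−2)λ + (−3) with roots −3 and 1.
Eigenvectors give P = [[−2, 3], [−1, 1]] with P⁻¹ = [[1, −3], [1, −2]], and M = P·diag(−3, 1)·P⁻¹.
Then M^9 = P·diag(−19683, 1)·P⁻¹ = [[39366, 3], [19683, 1]] · [[1, −3], [1, −2]] = [[39369, −118104], [19684, −59051]].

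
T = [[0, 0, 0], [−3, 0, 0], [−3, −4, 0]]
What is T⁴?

T is strictly triangular, hence nilpotent: T³ = 0, so T⁴ = 0.

[[0, 0, 0], [0, 0, 0], [0, 0, 0]]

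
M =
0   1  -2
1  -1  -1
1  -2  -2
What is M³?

[[6, -10, -7], [5, -8, -2], [11, -19, -7]]

M² = [[-1, 3, 3], [-2, 4, 1], [-4, 7, 4]]
M³ = [[6, -10, -7], [5, -8, -2], [11, -19, -7]]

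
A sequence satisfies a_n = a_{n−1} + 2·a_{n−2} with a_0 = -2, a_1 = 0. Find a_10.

With companion matrix A = [[1, 2], [1, 0]], [a_n, a_{n−1}]ᵀ = A·[a_{n−1}, a_{n−2}]ᵀ, so [a_10, a_9]ᵀ = A⁹·[a_1, a_0]ᵀ.
A⁹ = [[341, 342], [171, 170]], giving [a_10, a_9]ᵀ = [[-684], [-340]].

-684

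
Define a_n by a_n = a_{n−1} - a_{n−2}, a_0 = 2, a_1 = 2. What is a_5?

0

With companion matrix T = [[1, -1], [1, 0]], [a_n, a_{n−1}]ᵀ = T·[a_{n−1}, a_{n−2}]ᵀ, so [a_5, a_4]ᵀ = T⁴·[a_1, a_0]ᵀ.
T⁴ = [[-1, 1], [-1, 0]], giving [a_5, a_4]ᵀ = [[0], [-2]].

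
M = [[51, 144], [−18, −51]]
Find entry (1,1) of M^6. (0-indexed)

tr M = 0 and det M = −9, so the characteristic polynomial is λ² − (0)λ + (−9) with roots −3 and 3.
Eigenvectors give P = [[−8, −3], [3, 1]] with P⁻¹ = [[1, 3], [−3, −8]], and M = P·diag(−3, 3)·P⁻¹.
Then M^6 = P·diag(729, 729)·P⁻¹ = [[−5832, −2187], [2187, 729]] · [[1, 3], [−3, −8]] = [[729, 0], [0, 729]].

729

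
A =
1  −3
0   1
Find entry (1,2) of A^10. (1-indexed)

A = I + N where N = [[0, −3], [0, 0]] is strictly upper-triangular, so N^2 = 0.
(I + N)^10 = I + 10·N = [[1, −30], [0, 1]].

−30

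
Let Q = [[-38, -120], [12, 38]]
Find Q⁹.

tr Q = 0 and det Q = -4, so the characteristic polynomial is λ² − (0)λ + (-4) with roots 2 and -2.
Eigenvectors give P = [[-3, 10], [1, -3]] with P⁻¹ = [[3, 10], [1, 3]], and Q = P·diag(2, -2)·P⁻¹.
Then Q⁹ = P·diag(512, -512)·P⁻¹ = [[-1536, -5120], [512, 1536]] · [[3, 10], [1, 3]] = [[-9728, -30720], [3072, 9728]].

[[-9728, -30720], [3072, 9728]]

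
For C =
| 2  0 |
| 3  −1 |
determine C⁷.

[[128, 0], [129, −1]]

tr C = 1 and det C = −2, so the characteristic polynomial is λ² − (1)λ + (−2) with roots −1 and 2.
Eigenvectors give P = [[0, 1], [−1, 1]] with P⁻¹ = [[1, −1], [1, 0]], and C = P·diag(−1, 2)·P⁻¹.
Then C⁷ = P·diag(−1, 128)·P⁻¹ = [[0, 128], [1, 128]] · [[1, −1], [1, 0]] = [[128, 0], [129, −1]].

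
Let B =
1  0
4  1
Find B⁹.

B = I + N where N = [[0, 0], [4, 0]] is strictly lower-triangular, so N² = 0.
(I + N)⁹ = I + 9·N = [[1, 0], [36, 1]].

[[1, 0], [36, 1]]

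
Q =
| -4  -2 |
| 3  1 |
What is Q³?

[[-22, -14], [21, 13]]

tr Q = -3 and det Q = 2, so the characteristic polynomial is λ² − (-3)λ + (2) with roots -2 and -1.
Eigenvectors give P = [[-1, -2], [1, 3]] with P⁻¹ = [[-3, -2], [1, 1]], and Q = P·diag(-2, -1)·P⁻¹.
Then Q³ = P·diag(-8, -1)·P⁻¹ = [[8, 2], [-8, -3]] · [[-3, -2], [1, 1]] = [[-22, -14], [21, 13]].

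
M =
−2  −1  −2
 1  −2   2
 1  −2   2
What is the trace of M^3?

M^2 = [[1, 8, −2], [−2, −1, −2], [−2, −1, −2]]
M^3 = [[4, −13, 10], [1, 8, −2], [1, 8, −2]]

10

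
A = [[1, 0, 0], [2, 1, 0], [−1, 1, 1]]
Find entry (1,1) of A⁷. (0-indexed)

1

A = I + N where N = [[0, 0, 0], [2, 0, 0], [−1, 1, 0]] is strictly lower-triangular, so N³ = 0.
(I + N)⁷ = I + 7·N + 21·N² = [[1, 0, 0], [14, 1, 0], [35, 7, 1]].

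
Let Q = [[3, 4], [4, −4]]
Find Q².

[[25, −4], [−4, 32]]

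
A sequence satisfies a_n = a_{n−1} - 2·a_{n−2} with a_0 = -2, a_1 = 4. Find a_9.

With companion matrix C = [[1, -2], [1, 0]], [a_n, a_{n−1}]ᵀ = C·[a_{n−1}, a_{n−2}]ᵀ, so [a_9, a_8]ᵀ = C⁸·[a_1, a_0]ᵀ.
C⁸ = [[-17, 6], [-3, -14]], giving [a_9, a_8]ᵀ = [[-80], [16]].

-80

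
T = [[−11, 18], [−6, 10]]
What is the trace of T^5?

−31

tr T = −1 and det T = −2, so the characteristic polynomial is λ² − (−1)λ + (−2) with roots 1 and −2.
Eigenvectors give P = [[−3, 2], [−2, 1]] with P⁻¹ = [[1, −2], [2, −3]], and T = P·diag(1, −2)·P⁻¹.
Then T^5 = P·diag(1, −32)·P⁻¹ = [[−3, −64], [−2, −32]] · [[1, −2], [2, −3]] = [[−131, 198], [−66, 100]].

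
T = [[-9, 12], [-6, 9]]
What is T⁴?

[[81, 0], [0, 81]]

tr T = 0 and det T = -9, so the characteristic polynomial is λ² − (0)λ + (-9) with roots 3 and -3.
Eigenvectors give P = [[1, -2], [1, -1]] with P⁻¹ = [[-1, 2], [-1, 1]], and T = P·diag(3, -3)·P⁻¹.
Then T⁴ = P·diag(81, 81)·P⁻¹ = [[81, -162], [81, -81]] · [[-1, 2], [-1, 1]] = [[81, 0], [0, 81]].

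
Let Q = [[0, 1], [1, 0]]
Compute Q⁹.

[[0, 1], [1, 0]]

Q² = I (check: tr Q = 0 and det Q = −1), so Q⁹ = Q since 9 is odd.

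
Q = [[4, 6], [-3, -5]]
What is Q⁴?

tr Q = -1 and det Q = -2, so the characteristic polynomial is λ² − (-1)λ + (-2) with roots 1 and -2.
Eigenvectors give P = [[-2, 1], [1, -1]] with P⁻¹ = [[-1, -1], [-1, -2]], and Q = P·diag(1, -2)·P⁻¹.
Then Q⁴ = P·diag(1, 16)·P⁻¹ = [[-2, 16], [1, -16]] · [[-1, -1], [-1, -2]] = [[-14, -30], [15, 31]].

[[-14, -30], [15, 31]]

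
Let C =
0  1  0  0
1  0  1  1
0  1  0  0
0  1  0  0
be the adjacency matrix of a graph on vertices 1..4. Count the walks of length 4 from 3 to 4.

The number of length-4 walks from vertex 3 to vertex 4 is entry (3,4) of C⁴, where C is the adjacency matrix.
C² = [[1, 0, 1, 1], [0, 3, 0, 0], [1, 0, 1, 1], [1, 0, 1, 1]]
C³ = [[0, 3, 0, 0], [3, 0, 3, 3], [0, 3, 0, 0], [0, 3, 0, 0]]
C⁴ = [[3, 0, 3, 3], [0, 9, 0, 0], [3, 0, 3, 3], [3, 0, 3, 3]]

3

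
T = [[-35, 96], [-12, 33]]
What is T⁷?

tr T = -2 and det T = -3, so the characteristic polynomial is λ² − (-2)λ + (-3) with roots 1 and -3.
Eigenvectors give P = [[-8, 3], [-3, 1]] with P⁻¹ = [[1, -3], [3, -8]], and T = P·diag(1, -3)·P⁻¹.
Then T⁷ = P·diag(1, -2187)·P⁻¹ = [[-8, -6561], [-3, -2187]] · [[1, -3], [3, -8]] = [[-19691, 52512], [-6564, 17505]].

[[-19691, 52512], [-6564, 17505]]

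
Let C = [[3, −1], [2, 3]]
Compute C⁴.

C² = [[7, −6], [12, 7]]
C³ = [[9, −25], [50, 9]]
C⁴ = [[−23, −84], [168, −23]]

[[−23, −84], [168, −23]]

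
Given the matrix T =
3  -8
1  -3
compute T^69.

T² = I (check: tr T = 0 and det T = -1), so T^69 = T since 69 is odd.

[[3, -8], [1, -3]]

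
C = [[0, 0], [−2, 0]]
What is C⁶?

[[0, 0], [0, 0]]

C is strictly triangular, hence nilpotent: C² = 0, so C⁶ = 0.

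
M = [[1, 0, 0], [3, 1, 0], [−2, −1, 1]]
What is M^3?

M = I + N where N = [[0, 0, 0], [3, 0, 0], [−2, −1, 0]] is strictly lower-triangular, so N^3 = 0.
(I + N)^3 = I + 3·N + 3·N^2 = [[1, 0, 0], [9, 1, 0], [−15, −3, 1]].

[[1, 0, 0], [9, 1, 0], [−15, −3, 1]]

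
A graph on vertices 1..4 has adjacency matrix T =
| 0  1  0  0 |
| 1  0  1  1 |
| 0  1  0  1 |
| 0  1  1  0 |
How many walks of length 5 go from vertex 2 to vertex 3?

The number of length-5 walks from vertex 2 to vertex 3 is entry (2,3) of T^5, where T is the adjacency matrix.
T^2 = [[1, 0, 1, 1], [0, 3, 1, 1], [1, 1, 2, 1], [1, 1, 1, 2]]
T^3 = [[0, 3, 1, 1], [3, 2, 4, 4], [1, 4, 2, 3], [1, 4, 3, 2]]
T^4 = [[3, 2, 4, 4], [2, 11, 6, 6], [4, 6, 7, 6], [4, 6, 6, 7]]
T^5 = [[2, 11, 6, 6], [11, 14, 17, 17], [6, 17, 12, 13], [6, 17, 13, 12]]

17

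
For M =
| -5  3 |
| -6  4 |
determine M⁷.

tr M = -1 and det M = -2, so the characteristic polynomial is λ² − (-1)λ + (-2) with roots 1 and -2.
Eigenvectors give P = [[-1, 1], [-2, 1]] with P⁻¹ = [[1, -1], [2, -1]], and M = P·diag(1, -2)·P⁻¹.
Then M⁷ = P·diag(1, -128)·P⁻¹ = [[-1, -128], [-2, -128]] · [[1, -1], [2, -1]] = [[-257, 129], [-258, 130]].

[[-257, 129], [-258, 130]]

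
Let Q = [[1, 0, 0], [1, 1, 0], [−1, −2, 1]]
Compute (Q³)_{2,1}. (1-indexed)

Q = I + N where N = [[0, 0, 0], [1, 0, 0], [−1, −2, 0]] is strictly lower-triangular, so N³ = 0.
(I + N)³ = I + 3·N + 3·N² = [[1, 0, 0], [3, 1, 0], [−9, −6, 1]].

3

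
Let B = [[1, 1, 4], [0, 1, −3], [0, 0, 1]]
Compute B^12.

B = I + N where N = [[0, 1, 4], [0, 0, −3], [0, 0, 0]] is strictly upper-triangular, so N^3 = 0.
(I + N)^12 = I + 12·N + 66·N^2 = [[1, 12, −150], [0, 1, −36], [0, 0, 1]].

[[1, 12, −150], [0, 1, −36], [0, 0, 1]]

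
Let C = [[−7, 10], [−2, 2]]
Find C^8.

[[31781, −63050], [12610, −24964]]

tr C = −5 and det C = 6, so the characteristic polynomial is λ² − (−5)λ + (6) with roots −3 and −2.
Eigenvectors give P = [[5, 2], [2, 1]] with P⁻¹ = [[1, −2], [−2, 5]], and C = P·diag(−3, −2)·P⁻¹.
Then C^8 = P·diag(6561, 256)·P⁻¹ = [[32805, 512], [13122, 256]] · [[1, −2], [−2, 5]] = [[31781, −63050], [12610, −24964]].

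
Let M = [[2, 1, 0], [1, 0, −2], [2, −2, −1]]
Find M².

[[5, 2, −2], [−2, 5, 2], [0, 4, 5]]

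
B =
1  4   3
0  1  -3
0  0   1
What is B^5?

[[1, 20, -105], [0, 1, -15], [0, 0, 1]]

B = I + N where N = [[0, 4, 3], [0, 0, -3], [0, 0, 0]] is strictly upper-triangular, so N^3 = 0.
(I + N)^5 = I + 5·N + 10·N^2 = [[1, 20, -105], [0, 1, -15], [0, 0, 1]].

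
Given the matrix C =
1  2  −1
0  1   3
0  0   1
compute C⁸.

C = I + N where N = [[0, 2, −1], [0, 0, 3], [0, 0, 0]] is strictly upper-triangular, so N³ = 0.
(I + N)⁸ = I + 8·N + 28·N² = [[1, 16, 160], [0, 1, 24], [0, 0, 1]].

[[1, 16, 160], [0, 1, 24], [0, 0, 1]]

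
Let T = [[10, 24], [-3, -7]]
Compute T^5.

[[280, 744], [-93, -247]]

tr T = 3 and det T = 2, so the characteristic polynomial is λ² − (3)λ + (2) with roots 1 and 2.
Eigenvectors give P = [[-8, -3], [3, 1]] with P⁻¹ = [[1, 3], [-3, -8]], and T = P·diag(1, 2)·P⁻¹.
Then T^5 = P·diag(1, 32)·P⁻¹ = [[-8, -96], [3, 32]] · [[1, 3], [-3, -8]] = [[280, 744], [-93, -247]].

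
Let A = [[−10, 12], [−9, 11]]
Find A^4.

tr A = 1 and det A = −2, so the characteristic polynomial is λ² − (1)λ + (−2) with roots −1 and 2.
Eigenvectors give P = [[4, 1], [3, 1]] with P⁻¹ = [[1, −1], [−3, 4]], and A = P·diag(−1, 2)·P⁻¹.
Then A^4 = P·diag(1, 16)·P⁻¹ = [[4, 16], [3, 16]] · [[1, −1], [−3, 4]] = [[−44, 60], [−45, 61]].

[[−44, 60], [−45, 61]]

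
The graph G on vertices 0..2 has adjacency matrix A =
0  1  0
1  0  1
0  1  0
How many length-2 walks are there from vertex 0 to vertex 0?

The number of length-2 walks from vertex 0 to vertex 0 is entry (0,0) of A², where A is the adjacency matrix.
A² = [[1, 0, 1], [0, 2, 0], [1, 0, 1]]

1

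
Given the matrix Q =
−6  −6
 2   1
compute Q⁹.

[[−77196, −115026], [38342, 57001]]

tr Q = −5 and det Q = 6, so the characteristic polynomial is λ² − (−5)λ + (6) with roots −3 and −2.
Eigenvectors give P = [[−2, −3], [1, 2]] with P⁻¹ = [[−2, −3], [1, 2]], and Q = P·diag(−3, −2)·P⁻¹.
Then Q⁹ = P·diag(−19683, −512)·P⁻¹ = [[39366, 1536], [−19683, −1024]] · [[−2, −3], [1, 2]] = [[−77196, −115026], [38342, 57001]].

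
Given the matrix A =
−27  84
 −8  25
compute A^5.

tr A = −2 and det A = −3, so the characteristic polynomial is λ² − (−2)λ + (−3) with roots −3 and 1.
Eigenvectors give P = [[7, 3], [2, 1]] with P⁻¹ = [[1, −3], [−2, 7]], and A = P·diag(−3, 1)·P⁻¹.
Then A^5 = P·diag(−243, 1)·P⁻¹ = [[−1701, 3], [−486, 1]] · [[1, −3], [−2, 7]] = [[−1707, 5124], [−488, 1465]].

[[−1707, 5124], [−488, 1465]]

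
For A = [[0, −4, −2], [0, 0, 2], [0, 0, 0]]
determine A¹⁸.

A is strictly triangular, hence nilpotent: A³ = 0, so A¹⁸ = 0.

[[0, 0, 0], [0, 0, 0], [0, 0, 0]]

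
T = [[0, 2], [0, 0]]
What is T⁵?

T is strictly triangular, hence nilpotent: T² = 0, so T⁵ = 0.

[[0, 0], [0, 0]]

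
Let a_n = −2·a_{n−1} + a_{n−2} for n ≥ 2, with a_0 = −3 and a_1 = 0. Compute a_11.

With companion matrix B = [[−2, 1], [1, 0]], [a_n, a_{n−1}]ᵀ = B·[a_{n−1}, a_{n−2}]ᵀ, so [a_11, a_10]ᵀ = B¹⁰·[a_1, a_0]ᵀ.
B¹⁰ = [[5741, −2378], [−2378, 985]], giving [a_11, a_10]ᵀ = [[7134], [−2955]].

7134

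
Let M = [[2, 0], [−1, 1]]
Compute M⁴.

[[16, 0], [−15, 1]]

tr M = 3 and det M = 2, so the characteristic polynomial is λ² − (3)λ + (2) with roots 1 and 2.
Eigenvectors give P = [[0, 1], [−1, −1]] with P⁻¹ = [[−1, −1], [1, 0]], and M = P·diag(1, 2)·P⁻¹.
Then M⁴ = P·diag(1, 16)·P⁻¹ = [[0, 16], [−1, −16]] · [[−1, −1], [1, 0]] = [[16, 0], [−15, 1]].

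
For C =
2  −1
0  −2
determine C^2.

[[4, 0], [0, 4]]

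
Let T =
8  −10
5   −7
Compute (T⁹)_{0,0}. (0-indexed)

39878

tr T = 1 and det T = −6, so the characteristic polynomial is λ² − (1)λ + (−6) with roots −2 and 3.
Eigenvectors give P = [[1, 2], [1, 1]] with P⁻¹ = [[−1, 2], [1, −1]], and T = P·diag(−2, 3)·P⁻¹.
Then T⁹ = P·diag(−512, 19683)·P⁻¹ = [[−512, 39366], [−512, 19683]] · [[−1, 2], [1, −1]] = [[39878, −40390], [20195, −20707]].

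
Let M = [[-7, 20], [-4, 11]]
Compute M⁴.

[[-319, 800], [-160, 401]]

tr M = 4 and det M = 3, so the characteristic polynomial is λ² − (4)λ + (3) with roots 3 and 1.
Eigenvectors give P = [[2, -5], [1, -2]] with P⁻¹ = [[-2, 5], [-1, 2]], and M = P·diag(3, 1)·P⁻¹.
Then M⁴ = P·diag(81, 1)·P⁻¹ = [[162, -5], [81, -2]] · [[-2, 5], [-1, 2]] = [[-319, 800], [-160, 401]].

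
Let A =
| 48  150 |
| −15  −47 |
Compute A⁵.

[[2718, 8250], [−825, −2507]]

tr A = 1 and det A = −6, so the characteristic polynomial is λ² − (1)λ + (−6) with roots −2 and 3.
Eigenvectors give P = [[3, 10], [−1, −3]] with P⁻¹ = [[−3, −10], [1, 3]], and A = P·diag(−2, 3)·P⁻¹.
Then A⁵ = P·diag(−32, 243)·P⁻¹ = [[−96, 2430], [32, −729]] · [[−3, −10], [1, 3]] = [[2718, 8250], [−825, −2507]].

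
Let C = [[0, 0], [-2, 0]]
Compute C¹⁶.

C is strictly triangular, hence nilpotent: C² = 0, so C¹⁶ = 0.

[[0, 0], [0, 0]]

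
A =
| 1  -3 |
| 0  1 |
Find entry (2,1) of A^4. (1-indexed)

A = I + N where N = [[0, -3], [0, 0]] is strictly upper-triangular, so N^2 = 0.
(I + N)^4 = I + 4·N = [[1, -12], [0, 1]].

0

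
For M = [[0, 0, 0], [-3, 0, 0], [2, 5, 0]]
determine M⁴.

[[0, 0, 0], [0, 0, 0], [0, 0, 0]]

M is strictly triangular, hence nilpotent: M³ = 0, so M⁴ = 0.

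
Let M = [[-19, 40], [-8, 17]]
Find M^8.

tr M = -2 and det M = -3, so the characteristic polynomial is λ² − (-2)λ + (-3) with roots 1 and -3.
Eigenvectors give P = [[2, 5], [1, 2]] with P⁻¹ = [[-2, 5], [1, -2]], and M = P·diag(1, -3)·P⁻¹.
Then M^8 = P·diag(1, 6561)·P⁻¹ = [[2, 32805], [1, 13122]] · [[-2, 5], [1, -2]] = [[32801, -65600], [13120, -26239]].

[[32801, -65600], [13120, -26239]]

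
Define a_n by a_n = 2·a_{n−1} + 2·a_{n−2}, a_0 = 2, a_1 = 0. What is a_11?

With companion matrix C = [[2, 2], [1, 0]], [a_n, a_{n−1}]ᵀ = C·[a_{n−1}, a_{n−2}]ᵀ, so [a_11, a_10]ᵀ = C¹⁰·[a_1, a_0]ᵀ.
C¹⁰ = [[18272, 13376], [6688, 4896]], giving [a_11, a_10]ᵀ = [[26752], [9792]].

26752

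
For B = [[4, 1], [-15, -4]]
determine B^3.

B² = I (check: tr B = 0 and det B = -1), so B^3 = B since 3 is odd.

[[4, 1], [-15, -4]]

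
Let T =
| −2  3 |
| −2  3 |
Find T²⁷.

[[−2, 3], [−2, 3]]

T² = T (a projection; rank 1, trace 1), so T²⁷ = T.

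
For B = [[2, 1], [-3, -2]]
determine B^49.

B² = I (check: tr B = 0 and det B = -1), so B^49 = B since 49 is odd.

[[2, 1], [-3, -2]]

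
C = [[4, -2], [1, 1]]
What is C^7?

tr C = 5 and det C = 6, so the characteristic polynomial is λ² − (5)λ + (6) with roots 2 and 3.
Eigenvectors give P = [[1, 2], [1, 1]] with P⁻¹ = [[-1, 2], [1, -1]], and C = P·diag(2, 3)·P⁻¹.
Then C^7 = P·diag(128, 2187)·P⁻¹ = [[128, 4374], [128, 2187]] · [[-1, 2], [1, -1]] = [[4246, -4118], [2059, -1931]].

[[4246, -4118], [2059, -1931]]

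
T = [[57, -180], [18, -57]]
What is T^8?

[[6561, 0], [0, 6561]]

tr T = 0 and det T = -9, so the characteristic polynomial is λ² − (0)λ + (-9) with roots 3 and -3.
Eigenvectors give P = [[10, 3], [3, 1]] with P⁻¹ = [[1, -3], [-3, 10]], and T = P·diag(3, -3)·P⁻¹.
Then T^8 = P·diag(6561, 6561)·P⁻¹ = [[65610, 19683], [19683, 6561]] · [[1, -3], [-3, 10]] = [[6561, 0], [0, 6561]].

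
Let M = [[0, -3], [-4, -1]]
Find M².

[[12, 3], [4, 13]]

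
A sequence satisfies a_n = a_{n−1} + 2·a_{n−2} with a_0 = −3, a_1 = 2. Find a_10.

With companion matrix M = [[1, 2], [1, 0]], [a_n, a_{n−1}]ᵀ = M·[a_{n−1}, a_{n−2}]ᵀ, so [a_10, a_9]ᵀ = M^9·[a_1, a_0]ᵀ.
M^9 = [[341, 342], [171, 170]], giving [a_10, a_9]ᵀ = [[−344], [−168]].

−344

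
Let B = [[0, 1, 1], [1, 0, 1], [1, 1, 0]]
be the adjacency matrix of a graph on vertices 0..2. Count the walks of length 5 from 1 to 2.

The number of length-5 walks from vertex 1 to vertex 2 is entry (1,2) of B^5, where B is the adjacency matrix.
B^2 = [[2, 1, 1], [1, 2, 1], [1, 1, 2]]
B^3 = [[2, 3, 3], [3, 2, 3], [3, 3, 2]]
B^4 = [[6, 5, 5], [5, 6, 5], [5, 5, 6]]
B^5 = [[10, 11, 11], [11, 10, 11], [11, 11, 10]]

11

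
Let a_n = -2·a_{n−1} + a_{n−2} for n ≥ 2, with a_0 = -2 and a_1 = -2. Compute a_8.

478

With companion matrix Q = [[-2, 1], [1, 0]], [a_n, a_{n−1}]ᵀ = Q·[a_{n−1}, a_{n−2}]ᵀ, so [a_8, a_7]ᵀ = Q⁷·[a_1, a_0]ᵀ.
Q⁷ = [[-408, 169], [169, -70]], giving [a_8, a_7]ᵀ = [[478], [-198]].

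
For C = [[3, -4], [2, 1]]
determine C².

[[1, -16], [8, -7]]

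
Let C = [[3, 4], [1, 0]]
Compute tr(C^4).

C^2 = [[13, 12], [3, 4]]
C^3 = [[51, 52], [13, 12]]
C^4 = [[205, 204], [51, 52]]

257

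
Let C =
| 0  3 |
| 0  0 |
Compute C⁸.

C is strictly triangular, hence nilpotent: C² = 0, so C⁸ = 0.

[[0, 0], [0, 0]]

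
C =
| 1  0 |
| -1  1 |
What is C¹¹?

C = I + N where N = [[0, 0], [-1, 0]] is strictly lower-triangular, so N² = 0.
(I + N)¹¹ = I + 11·N = [[1, 0], [-11, 1]].

[[1, 0], [-11, 1]]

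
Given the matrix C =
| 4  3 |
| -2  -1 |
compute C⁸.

tr C = 3 and det C = 2, so the characteristic polynomial is λ² − (3)λ + (2) with roots 1 and 2.
Eigenvectors give P = [[1, -3], [-1, 2]] with P⁻¹ = [[-2, -3], [-1, -1]], and C = P·diag(1, 2)·P⁻¹.
Then C⁸ = P·diag(1, 256)·P⁻¹ = [[1, -768], [-1, 512]] · [[-2, -3], [-1, -1]] = [[766, 765], [-510, -509]].

[[766, 765], [-510, -509]]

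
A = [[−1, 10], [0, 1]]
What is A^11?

[[−1, 10], [0, 1]]

A² = I (check: tr A = 0 and det A = −1), so A^11 = A since 11 is odd.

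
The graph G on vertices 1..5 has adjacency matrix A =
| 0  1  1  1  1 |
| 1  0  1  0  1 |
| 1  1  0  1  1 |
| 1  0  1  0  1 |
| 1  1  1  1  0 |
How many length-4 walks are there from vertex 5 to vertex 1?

41

The number of length-4 walks from vertex 5 to vertex 1 is entry (5,1) of A⁴, where A is the adjacency matrix.
A² = [[4, 2, 3, 2, 3], [2, 3, 2, 3, 2], [3, 2, 4, 2, 3], [2, 3, 2, 3, 2], [3, 2, 3, 2, 4]]
A³ = [[10, 10, 11, 10, 11], [10, 6, 10, 6, 10], [11, 10, 10, 10, 11], [10, 6, 10, 6, 10], [11, 10, 11, 10, 10]]
A⁴ = [[42, 32, 41, 32, 41], [32, 30, 32, 30, 32], [41, 32, 42, 32, 41], [32, 30, 32, 30, 32], [41, 32, 41, 32, 42]]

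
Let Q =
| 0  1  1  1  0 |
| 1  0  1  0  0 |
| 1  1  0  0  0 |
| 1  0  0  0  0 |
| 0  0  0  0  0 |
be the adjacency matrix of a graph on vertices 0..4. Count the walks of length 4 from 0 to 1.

The number of length-4 walks from vertex 0 to vertex 1 is entry (0,1) of Q^4, where Q is the adjacency matrix.
Q^2 = [[3, 1, 1, 0, 0], [1, 2, 1, 1, 0], [1, 1, 2, 1, 0], [0, 1, 1, 1, 0], [0, 0, 0, 0, 0]]
Q^3 = [[2, 4, 4, 3, 0], [4, 2, 3, 1, 0], [4, 3, 2, 1, 0], [3, 1, 1, 0, 0], [0, 0, 0, 0, 0]]
Q^4 = [[11, 6, 6, 2, 0], [6, 7, 6, 4, 0], [6, 6, 7, 4, 0], [2, 4, 4, 3, 0], [0, 0, 0, 0, 0]]

6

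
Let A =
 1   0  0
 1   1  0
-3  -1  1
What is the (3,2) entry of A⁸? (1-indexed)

-8

A = I + N where N = [[0, 0, 0], [1, 0, 0], [-3, -1, 0]] is strictly lower-triangular, so N³ = 0.
(I + N)⁸ = I + 8·N + 28·N² = [[1, 0, 0], [8, 1, 0], [-52, -8, 1]].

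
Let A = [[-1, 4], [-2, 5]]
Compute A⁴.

tr A = 4 and det A = 3, so the characteristic polynomial is λ² − (4)λ + (3) with roots 1 and 3.
Eigenvectors give P = [[2, -1], [1, -1]] with P⁻¹ = [[1, -1], [1, -2]], and A = P·diag(1, 3)·P⁻¹.
Then A⁴ = P·diag(1, 81)·P⁻¹ = [[2, -81], [1, -81]] · [[1, -1], [1, -2]] = [[-79, 160], [-80, 161]].

[[-79, 160], [-80, 161]]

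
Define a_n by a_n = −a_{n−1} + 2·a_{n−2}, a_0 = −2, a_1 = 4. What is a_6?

−128

With companion matrix C = [[−1, 2], [1, 0]], [a_n, a_{n−1}]ᵀ = C·[a_{n−1}, a_{n−2}]ᵀ, so [a_6, a_5]ᵀ = C^5·[a_1, a_0]ᵀ.
C^5 = [[−21, 22], [11, −10]], giving [a_6, a_5]ᵀ = [[−128], [64]].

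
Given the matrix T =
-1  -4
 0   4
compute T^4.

T^2 = [[1, -12], [0, 16]]
T^3 = [[-1, -52], [0, 64]]
T^4 = [[1, -204], [0, 256]]

[[1, -204], [0, 256]]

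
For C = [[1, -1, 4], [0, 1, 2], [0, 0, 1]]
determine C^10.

C = I + N where N = [[0, -1, 4], [0, 0, 2], [0, 0, 0]] is strictly upper-triangular, so N^3 = 0.
(I + N)^10 = I + 10·N + 45·N^2 = [[1, -10, -50], [0, 1, 20], [0, 0, 1]].

[[1, -10, -50], [0, 1, 20], [0, 0, 1]]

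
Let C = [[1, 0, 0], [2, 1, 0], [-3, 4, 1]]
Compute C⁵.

C = I + N where N = [[0, 0, 0], [2, 0, 0], [-3, 4, 0]] is strictly lower-triangular, so N³ = 0.
(I + N)⁵ = I + 5·N + 10·N² = [[1, 0, 0], [10, 1, 0], [65, 20, 1]].

[[1, 0, 0], [10, 1, 0], [65, 20, 1]]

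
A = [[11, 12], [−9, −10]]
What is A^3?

tr A = 1 and det A = −2, so the characteristic polynomial is λ² − (1)λ + (−2) with roots 2 and −1.
Eigenvectors give P = [[4, −1], [−3, 1]] with P⁻¹ = [[1, 1], [3, 4]], and A = P·diag(2, −1)·P⁻¹.
Then A^3 = P·diag(8, −1)·P⁻¹ = [[32, 1], [−24, −1]] · [[1, 1], [3, 4]] = [[35, 36], [−27, −28]].

[[35, 36], [−27, −28]]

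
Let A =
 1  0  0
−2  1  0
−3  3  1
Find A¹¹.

A = I + N where N = [[0, 0, 0], [−2, 0, 0], [−3, 3, 0]] is strictly lower-triangular, so N³ = 0.
(I + N)¹¹ = I + 11·N + 55·N² = [[1, 0, 0], [−22, 1, 0], [−363, 33, 1]].

[[1, 0, 0], [−22, 1, 0], [−363, 33, 1]]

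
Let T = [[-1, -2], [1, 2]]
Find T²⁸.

[[-1, -2], [1, 2]]

T² = T (a projection; rank 1, trace 1), so T²⁸ = T.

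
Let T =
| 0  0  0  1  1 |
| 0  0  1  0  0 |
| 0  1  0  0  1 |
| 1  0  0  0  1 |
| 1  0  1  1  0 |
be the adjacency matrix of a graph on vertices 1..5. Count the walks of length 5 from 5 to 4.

The number of length-5 walks from vertex 5 to vertex 4 is entry (5,4) of T⁵, where T is the adjacency matrix.
T² = [[2, 0, 1, 1, 1], [0, 1, 0, 0, 1], [1, 0, 2, 1, 0], [1, 0, 1, 2, 1], [1, 1, 0, 1, 3]]
T³ = [[2, 1, 1, 3, 4], [1, 0, 2, 1, 0], [1, 2, 0, 1, 4], [3, 1, 1, 2, 4], [4, 0, 4, 4, 2]]
T⁴ = [[7, 1, 5, 6, 6], [1, 2, 0, 1, 4], [5, 0, 6, 5, 2], [6, 1, 5, 7, 6], [6, 4, 2, 6, 12]]
T⁵ = [[12, 5, 7, 13, 18], [5, 0, 6, 5, 2], [7, 6, 2, 7, 16], [13, 5, 7, 12, 18], [18, 2, 16, 18, 14]]

18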